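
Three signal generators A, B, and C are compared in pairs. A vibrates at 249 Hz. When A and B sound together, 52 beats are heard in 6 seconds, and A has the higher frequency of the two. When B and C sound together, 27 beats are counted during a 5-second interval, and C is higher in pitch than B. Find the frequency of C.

245.7333 Hz

A–B: Beat frequency = 52/6 = 8.6667 Hz.
B is below A, so f_B = 249 − 8.6667 = 240.3333 Hz.
B–C: Beat frequency = 27/5 = 5.4 Hz.
C is above B, so f_C = 240.3333 + 5.4 = 245.7333 Hz.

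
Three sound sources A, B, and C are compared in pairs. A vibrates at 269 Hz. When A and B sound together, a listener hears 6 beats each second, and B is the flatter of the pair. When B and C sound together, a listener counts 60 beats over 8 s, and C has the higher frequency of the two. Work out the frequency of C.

B is below A, so f_B = 269 − 6 = 263 Hz.
B–C: Beat frequency = 60/8 = 7.5 Hz.
C is above B, so f_C = 263 + 7.5 = 270.5 Hz.

270.5 Hz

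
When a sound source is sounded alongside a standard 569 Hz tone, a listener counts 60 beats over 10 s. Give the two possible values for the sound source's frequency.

Beat frequency = 60/10 = 6 Hz.
|f − 569| = 6, so f = 569 ± 6.

563 Hz or 575 Hz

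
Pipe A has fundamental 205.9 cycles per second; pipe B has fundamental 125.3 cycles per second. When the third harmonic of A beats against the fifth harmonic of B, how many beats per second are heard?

8.8 Hz

Third harmonic of the first: 3·205.9 = 617.7 Hz.
Fifth harmonic of the second: 5·125.3 = 626.5 Hz.
f_beat = |617.7 − 626.5| = 8.8 Hz.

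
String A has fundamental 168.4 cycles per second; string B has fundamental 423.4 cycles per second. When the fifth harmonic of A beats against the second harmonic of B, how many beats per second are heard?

4.8 Hz

Fifth harmonic of the first: 5·168.4 = 842.0 Hz.
Second harmonic of the second: 2·423.4 = 846.8 Hz.
f_beat = |842.0 − 846.8| = 4.8 Hz.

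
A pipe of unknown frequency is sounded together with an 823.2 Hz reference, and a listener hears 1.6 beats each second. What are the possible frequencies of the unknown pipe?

821.6 Hz or 824.8 Hz

|f − 823.2| = 1.6, so f = 823.2 ± 1.6.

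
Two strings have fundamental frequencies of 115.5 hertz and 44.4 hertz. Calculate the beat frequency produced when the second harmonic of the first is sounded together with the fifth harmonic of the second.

Second harmonic of the first: 2·115.5 = 231.0 Hz.
Fifth harmonic of the second: 5·44.4 = 222.0 Hz.
f_beat = |231.0 − 222.0| = 9.0 Hz.

9.0 Hz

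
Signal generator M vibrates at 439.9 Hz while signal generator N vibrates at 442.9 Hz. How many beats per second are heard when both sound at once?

3 Hz

The beat frequency equals the magnitude of the frequency difference.
|439.9 − 442.9| = 3 Hz.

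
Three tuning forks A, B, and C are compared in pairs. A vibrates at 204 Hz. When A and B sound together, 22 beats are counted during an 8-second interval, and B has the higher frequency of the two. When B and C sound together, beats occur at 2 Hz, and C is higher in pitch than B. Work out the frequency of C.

208.75 Hz

A–B: Beat frequency = 22/8 = 2.75 Hz.
B is above A, so f_B = 204 + 2.75 = 206.75 Hz.
C is above B, so f_C = 206.75 + 2 = 208.75 Hz.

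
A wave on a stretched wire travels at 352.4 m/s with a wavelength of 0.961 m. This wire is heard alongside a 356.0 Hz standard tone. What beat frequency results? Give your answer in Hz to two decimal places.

Source frequency f = v/λ = 352.4/0.961 = 366.7014 Hz.
f_beat = |366.7014 − 356.0| = 10.70 Hz.

10.70 Hz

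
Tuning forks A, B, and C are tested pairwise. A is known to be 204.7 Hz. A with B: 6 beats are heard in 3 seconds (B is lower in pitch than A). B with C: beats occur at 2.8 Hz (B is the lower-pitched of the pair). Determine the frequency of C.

A–B: Beat frequency = 6/3 = 2 Hz.
B is below A, so f_B = 204.7 − 2 = 202.7 Hz.
C is above B, so f_C = 202.7 + 2.8 = 205.5 Hz.

205.5 Hz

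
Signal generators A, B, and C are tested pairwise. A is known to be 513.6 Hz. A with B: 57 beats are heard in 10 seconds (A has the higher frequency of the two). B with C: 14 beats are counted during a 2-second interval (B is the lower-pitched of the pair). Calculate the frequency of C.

514.9 Hz

A–B: Beat frequency = 57/10 = 5.7 Hz.
B is below A, so f_B = 513.6 − 5.7 = 507.9 Hz.
B–C: Beat frequency = 14/2 = 7 Hz.
C is above B, so f_C = 507.9 + 7 = 514.9 Hz.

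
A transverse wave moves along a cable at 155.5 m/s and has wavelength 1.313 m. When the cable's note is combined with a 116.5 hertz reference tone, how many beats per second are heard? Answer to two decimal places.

1.93 Hz

Source frequency f = v/λ = 155.5/1.313 = 118.4311 Hz.
f_beat = |118.4311 − 116.5| = 1.93 Hz.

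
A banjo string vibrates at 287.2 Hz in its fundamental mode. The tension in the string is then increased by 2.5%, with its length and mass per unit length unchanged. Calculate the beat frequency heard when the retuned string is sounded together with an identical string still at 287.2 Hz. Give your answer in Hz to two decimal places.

For a string, f ∝ √T, so the new frequency is 287.2·√1.025 = 290.7678 Hz.
f_beat = |290.7678 − 287.2| = 3.57 Hz.

3.57 Hz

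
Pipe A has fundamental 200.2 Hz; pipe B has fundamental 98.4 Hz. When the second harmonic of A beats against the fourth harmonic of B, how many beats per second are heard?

Second harmonic of the first: 2·200.2 = 400.4 Hz.
Fourth harmonic of the second: 4·98.4 = 393.6 Hz.
f_beat = |400.4 − 393.6| = 6.8 Hz.

6.8 Hz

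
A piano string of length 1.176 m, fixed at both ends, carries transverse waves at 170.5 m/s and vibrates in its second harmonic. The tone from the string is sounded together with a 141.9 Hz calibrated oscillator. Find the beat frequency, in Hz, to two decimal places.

3.08 Hz

For a string fixed at both ends, f_n = n·v/(2L) = 2·170.5/(2·1.176) = 144.9830 Hz.
f_beat = |144.9830 − 141.9| = 3.08 Hz.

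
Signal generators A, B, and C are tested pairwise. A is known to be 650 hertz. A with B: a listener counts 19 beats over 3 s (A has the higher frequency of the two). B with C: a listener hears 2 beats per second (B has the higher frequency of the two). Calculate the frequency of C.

A–B: Beat frequency = 19/3 = 6.3333 Hz.
B is below A, so f_B = 650 − 6.3333 = 643.6667 Hz.
C is below B, so f_C = 643.6667 − 2 = 641.6667 Hz.

641.6667 Hz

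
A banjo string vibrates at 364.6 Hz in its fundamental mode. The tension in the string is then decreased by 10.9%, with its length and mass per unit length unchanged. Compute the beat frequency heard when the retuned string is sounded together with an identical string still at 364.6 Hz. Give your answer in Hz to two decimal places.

For a string, f ∝ √T, so the new frequency is 364.6·√0.891 = 344.1561 Hz.
f_beat = |344.1561 − 364.6| = 20.44 Hz.

20.44 Hz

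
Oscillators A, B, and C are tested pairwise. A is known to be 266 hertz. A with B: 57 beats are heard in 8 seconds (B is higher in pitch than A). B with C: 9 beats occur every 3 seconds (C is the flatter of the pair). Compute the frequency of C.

A–B: Beat frequency = 57/8 = 7.125 Hz.
B is above A, so f_B = 266 + 7.125 = 273.125 Hz.
B–C: Beat frequency = 9/3 = 3 Hz.
C is below B, so f_C = 273.125 − 3 = 270.125 Hz.

270.125 Hz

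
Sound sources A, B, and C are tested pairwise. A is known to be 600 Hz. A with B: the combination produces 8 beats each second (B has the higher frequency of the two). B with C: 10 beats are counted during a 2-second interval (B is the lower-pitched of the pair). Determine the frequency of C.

B is above A, so f_B = 600 + 8 = 608 Hz.
B–C: Beat frequency = 10/2 = 5 Hz.
C is above B, so f_C = 608 + 5 = 613 Hz.

613 Hz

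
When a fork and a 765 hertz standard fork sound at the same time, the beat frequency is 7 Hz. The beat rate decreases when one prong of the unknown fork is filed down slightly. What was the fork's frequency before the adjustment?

|f − 765| = 7, so the fork was at either 758 Hz or 772 Hz.
Filing a prong removes mass and raises the fork's frequency; the adjustment raises the fork's frequency.
The beat rate fell, so the adjustment moved the fork toward 765 Hz — it must have started below the reference.

758 Hz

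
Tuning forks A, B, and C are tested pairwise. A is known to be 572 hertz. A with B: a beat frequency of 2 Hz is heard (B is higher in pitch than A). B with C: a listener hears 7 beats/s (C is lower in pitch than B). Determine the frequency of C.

567 Hz

B is above A, so f_B = 572 + 2 = 574 Hz.
C is below B, so f_C = 574 − 7 = 567 Hz.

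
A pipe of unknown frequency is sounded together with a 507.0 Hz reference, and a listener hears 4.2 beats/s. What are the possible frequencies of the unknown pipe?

|f − 507.0| = 4.2, so f = 507.0 ± 4.2.

502.8 Hz or 511.2 Hz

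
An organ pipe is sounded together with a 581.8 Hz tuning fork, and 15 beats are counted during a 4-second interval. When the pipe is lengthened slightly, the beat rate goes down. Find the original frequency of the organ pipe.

585.55 Hz

Beat frequency = 15/4 = 3.75 Hz.
|f − 581.8| = 3.75, so the organ pipe was at either 578.05 Hz or 585.55 Hz.
A longer pipe has a lower fundamental; the adjustment lowers the organ pipe's frequency.
The beat rate fell, so the adjustment moved the organ pipe toward 581.8 Hz — it must have started above the reference.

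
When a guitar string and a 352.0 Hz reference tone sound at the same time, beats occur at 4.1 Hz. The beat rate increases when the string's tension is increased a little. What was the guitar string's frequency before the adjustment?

|f − 352.0| = 4.1, so the guitar string was at either 347.9 Hz or 356.1 Hz.
Higher tension means higher frequency; the adjustment raises the guitar string's frequency.
The beat rate rose, so the adjustment moved the guitar string further from 352.0 Hz — it was already above the reference.

356.1 Hz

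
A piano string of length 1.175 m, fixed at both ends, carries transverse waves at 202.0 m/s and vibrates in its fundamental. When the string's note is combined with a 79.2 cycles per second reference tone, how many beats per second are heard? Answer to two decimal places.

For a string fixed at both ends, f_n = n·v/(2L) = 1·202.0/(2·1.175) = 85.9574 Hz.
f_beat = |85.9574 − 79.2| = 6.76 Hz.

6.76 Hz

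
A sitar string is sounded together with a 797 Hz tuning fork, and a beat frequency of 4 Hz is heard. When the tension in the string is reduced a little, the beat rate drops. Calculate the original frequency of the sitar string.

801 Hz

|f − 797| = 4, so the sitar string was at either 793 Hz or 801 Hz.
Lower tension means lower frequency; the adjustment lowers the sitar string's frequency.
The beat rate fell, so the adjustment moved the sitar string toward 797 Hz — it must have started above the reference.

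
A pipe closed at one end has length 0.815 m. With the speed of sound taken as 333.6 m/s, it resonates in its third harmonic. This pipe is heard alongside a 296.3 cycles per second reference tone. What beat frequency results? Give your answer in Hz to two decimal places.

Closed pipe (odd harmonics): f_n = n·v/(4L) = 3·333.6/(4·0.815) = 306.9939 Hz.
f_beat = |306.9939 − 296.3| = 10.69 Hz.

10.69 Hz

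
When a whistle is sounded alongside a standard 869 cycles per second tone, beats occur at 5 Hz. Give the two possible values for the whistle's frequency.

|f − 869| = 5, so f = 869 ± 5.

864 Hz or 874 Hz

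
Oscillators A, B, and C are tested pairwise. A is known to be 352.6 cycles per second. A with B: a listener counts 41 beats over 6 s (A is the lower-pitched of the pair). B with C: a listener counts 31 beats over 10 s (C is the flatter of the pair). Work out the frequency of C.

356.3333 Hz

A–B: Beat frequency = 41/6 = 6.8333 Hz.
B is above A, so f_B = 352.6 + 6.8333 = 359.4333 Hz.
B–C: Beat frequency = 31/10 = 3.1 Hz.
C is below B, so f_C = 359.4333 − 3.1 = 356.3333 Hz.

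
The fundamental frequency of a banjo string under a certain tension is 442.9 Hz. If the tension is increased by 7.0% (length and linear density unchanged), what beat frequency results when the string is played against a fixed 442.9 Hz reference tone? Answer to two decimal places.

15.24 Hz

For a string, f ∝ √T, so the new frequency is 442.9·√1.070 = 458.1393 Hz.
f_beat = |458.1393 − 442.9| = 15.24 Hz.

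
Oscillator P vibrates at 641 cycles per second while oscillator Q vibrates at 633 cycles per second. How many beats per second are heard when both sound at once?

f_beat = |f₁ − f₂|.
|641 − 633| = 8 Hz.

8 Hz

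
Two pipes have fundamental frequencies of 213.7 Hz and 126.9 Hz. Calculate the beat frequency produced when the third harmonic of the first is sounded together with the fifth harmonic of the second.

Third harmonic of the first: 3·213.7 = 641.1 Hz.
Fifth harmonic of the second: 5·126.9 = 634.5 Hz.
f_beat = |641.1 − 634.5| = 6.6 Hz.

6.6 Hz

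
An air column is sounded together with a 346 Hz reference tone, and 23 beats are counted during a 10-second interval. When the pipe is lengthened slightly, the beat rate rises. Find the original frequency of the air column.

Beat frequency = 23/10 = 2.3 Hz.
|f − 346| = 2.3, so the air column was at either 343.7 Hz or 348.3 Hz.
A longer pipe has a lower fundamental; the adjustment lowers the air column's frequency.
The beat rate rose, so the adjustment moved the air column further from 346 Hz — it was already below the reference.

343.7 Hz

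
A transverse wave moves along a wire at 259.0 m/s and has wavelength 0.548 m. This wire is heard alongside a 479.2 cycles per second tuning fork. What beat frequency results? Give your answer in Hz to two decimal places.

6.57 Hz

Source frequency f = v/λ = 259.0/0.548 = 472.6277 Hz.
f_beat = |472.6277 − 479.2| = 6.57 Hz.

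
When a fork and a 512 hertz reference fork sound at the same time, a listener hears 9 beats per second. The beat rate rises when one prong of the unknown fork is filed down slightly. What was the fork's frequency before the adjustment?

521 Hz

|f − 512| = 9, so the fork was at either 503 Hz or 521 Hz.
Filing a prong removes mass and raises the fork's frequency; the adjustment raises the fork's frequency.
The beat rate rose, so the adjustment moved the fork further from 512 Hz — it was already above the reference.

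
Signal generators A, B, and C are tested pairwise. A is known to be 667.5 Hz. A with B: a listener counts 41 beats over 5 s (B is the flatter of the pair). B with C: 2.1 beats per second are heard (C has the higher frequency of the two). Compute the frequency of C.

A–B: Beat frequency = 41/5 = 8.2 Hz.
B is below A, so f_B = 667.5 − 8.2 = 659.3 Hz.
C is above B, so f_C = 659.3 + 2.1 = 661.4 Hz.

661.4 Hz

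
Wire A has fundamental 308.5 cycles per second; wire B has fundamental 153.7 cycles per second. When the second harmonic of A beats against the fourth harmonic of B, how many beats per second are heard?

2.2 Hz

Second harmonic of the first: 2·308.5 = 617.0 Hz.
Fourth harmonic of the second: 4·153.7 = 614.8 Hz.
f_beat = |617.0 − 614.8| = 2.2 Hz.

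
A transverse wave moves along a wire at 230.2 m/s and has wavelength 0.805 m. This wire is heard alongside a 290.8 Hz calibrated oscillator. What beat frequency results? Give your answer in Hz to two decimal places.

4.84 Hz

Source frequency f = v/λ = 230.2/0.805 = 285.9627 Hz.
f_beat = |285.9627 − 290.8| = 4.84 Hz.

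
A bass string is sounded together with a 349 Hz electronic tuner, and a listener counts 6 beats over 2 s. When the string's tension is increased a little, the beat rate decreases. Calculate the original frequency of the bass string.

346 Hz

Beat frequency = 6/2 = 3 Hz.
|f − 349| = 3, so the bass string was at either 346 Hz or 352 Hz.
Higher tension means higher frequency; the adjustment raises the bass string's frequency.
The beat rate fell, so the adjustment moved the bass string toward 349 Hz — it must have started below the reference.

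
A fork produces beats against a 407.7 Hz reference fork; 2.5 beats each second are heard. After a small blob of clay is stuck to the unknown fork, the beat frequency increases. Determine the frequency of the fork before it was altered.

|f − 407.7| = 2.5, so the fork was at either 405.2 Hz or 410.2 Hz.
Adding mass to a fork lowers its frequency; the adjustment lowers the fork's frequency.
The beat rate rose, so the adjustment moved the fork further from 407.7 Hz — it was already below the reference.

405.2 Hz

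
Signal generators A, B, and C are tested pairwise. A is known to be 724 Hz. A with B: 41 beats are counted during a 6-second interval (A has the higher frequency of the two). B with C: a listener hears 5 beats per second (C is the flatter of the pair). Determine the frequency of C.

712.1667 Hz

A–B: Beat frequency = 41/6 = 6.8333 Hz.
B is below A, so f_B = 724 − 6.8333 = 717.1667 Hz.
C is below B, so f_C = 717.1667 − 5 = 712.1667 Hz.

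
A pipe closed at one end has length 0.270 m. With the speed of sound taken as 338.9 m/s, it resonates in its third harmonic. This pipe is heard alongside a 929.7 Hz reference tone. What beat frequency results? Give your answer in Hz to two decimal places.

Closed pipe (odd harmonics): f_n = n·v/(4L) = 3·338.9/(4·0.270) = 941.3889 Hz.
f_beat = |941.3889 − 929.7| = 11.69 Hz.

11.69 Hz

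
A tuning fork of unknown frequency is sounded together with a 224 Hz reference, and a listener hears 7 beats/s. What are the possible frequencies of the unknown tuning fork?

|f − 224| = 7, so f = 224 ± 7.

217 Hz or 231 Hz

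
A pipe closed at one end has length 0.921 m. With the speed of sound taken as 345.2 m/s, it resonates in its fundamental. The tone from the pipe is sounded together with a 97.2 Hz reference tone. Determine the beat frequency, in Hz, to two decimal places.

3.50 Hz

Closed pipe (odd harmonics): f_n = n·v/(4L) = 1·345.2/(4·0.921) = 93.7025 Hz.
f_beat = |93.7025 − 97.2| = 3.50 Hz.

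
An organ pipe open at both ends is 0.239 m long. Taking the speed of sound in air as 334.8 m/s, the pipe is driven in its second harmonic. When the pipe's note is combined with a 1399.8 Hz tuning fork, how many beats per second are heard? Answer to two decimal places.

Open pipe: f_n = n·v/(2L) = 2·334.8/(2·0.239) = 1400.8368 Hz.
f_beat = |1400.8368 − 1399.8| = 1.04 Hz.

1.04 Hz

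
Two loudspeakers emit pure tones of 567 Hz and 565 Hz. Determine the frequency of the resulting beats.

2 Hz

The beat frequency equals the magnitude of the frequency difference.
|567 − 565| = 2 Hz.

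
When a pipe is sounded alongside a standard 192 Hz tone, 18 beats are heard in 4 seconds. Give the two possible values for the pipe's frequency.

Beat frequency = 18/4 = 4.5 Hz.
|f − 192| = 4.5, so f = 192 ± 4.5.

187.5 Hz or 196.5 Hz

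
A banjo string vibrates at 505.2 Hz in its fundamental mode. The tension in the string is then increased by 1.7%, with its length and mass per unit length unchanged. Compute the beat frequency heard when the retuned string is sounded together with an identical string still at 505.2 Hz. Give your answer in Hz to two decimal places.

For a string, f ∝ √T, so the new frequency is 505.2·√1.017 = 509.4761 Hz.
f_beat = |509.4761 − 505.2| = 4.28 Hz.

4.28 Hz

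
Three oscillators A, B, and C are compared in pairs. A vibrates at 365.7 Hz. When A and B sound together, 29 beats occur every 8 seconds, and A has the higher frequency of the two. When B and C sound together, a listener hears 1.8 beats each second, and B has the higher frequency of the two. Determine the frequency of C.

360.275 Hz

A–B: Beat frequency = 29/8 = 3.625 Hz.
B is below A, so f_B = 365.7 − 3.625 = 362.075 Hz.
C is below B, so f_C = 362.075 − 1.8 = 360.275 Hz.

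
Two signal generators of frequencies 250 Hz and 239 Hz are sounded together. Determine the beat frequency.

11 Hz

Beats arise from superposition of two nearby frequencies; the beat rate is |f₁ − f₂|.
|250 − 239| = 11 Hz.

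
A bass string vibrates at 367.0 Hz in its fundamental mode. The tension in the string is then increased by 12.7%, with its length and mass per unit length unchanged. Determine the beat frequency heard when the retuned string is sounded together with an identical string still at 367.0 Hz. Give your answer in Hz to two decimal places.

For a string, f ∝ √T, so the new frequency is 367.0·√1.127 = 389.6081 Hz.
f_beat = |389.6081 − 367.0| = 22.61 Hz.

22.61 Hz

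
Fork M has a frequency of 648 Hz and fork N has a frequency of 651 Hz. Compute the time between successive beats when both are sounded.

f_beat = |648 − 651| = 3 Hz.
Beat period T = 1 / f_beat = 1 / 3 s.

0.333 s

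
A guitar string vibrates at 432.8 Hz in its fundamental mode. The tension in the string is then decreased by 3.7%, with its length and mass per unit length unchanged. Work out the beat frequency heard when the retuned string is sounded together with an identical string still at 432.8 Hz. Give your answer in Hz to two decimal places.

8.08 Hz

For a string, f ∝ √T, so the new frequency is 432.8·√0.963 = 424.7177 Hz.
f_beat = |424.7177 − 432.8| = 8.08 Hz.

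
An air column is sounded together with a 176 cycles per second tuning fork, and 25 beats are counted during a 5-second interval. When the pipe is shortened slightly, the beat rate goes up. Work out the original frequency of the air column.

181 Hz

Beat frequency = 25/5 = 5 Hz.
|f − 176| = 5, so the air column was at either 171 Hz or 181 Hz.
A shorter pipe has a higher fundamental; the adjustment raises the air column's frequency.
The beat rate rose, so the adjustment moved the air column further from 176 Hz — it was already above the reference.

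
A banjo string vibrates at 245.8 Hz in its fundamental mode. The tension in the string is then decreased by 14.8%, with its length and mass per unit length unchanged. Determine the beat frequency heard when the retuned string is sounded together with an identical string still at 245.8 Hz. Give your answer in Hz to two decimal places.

18.92 Hz

For a string, f ∝ √T, so the new frequency is 245.8·√0.852 = 226.8829 Hz.
f_beat = |226.8829 − 245.8| = 18.92 Hz.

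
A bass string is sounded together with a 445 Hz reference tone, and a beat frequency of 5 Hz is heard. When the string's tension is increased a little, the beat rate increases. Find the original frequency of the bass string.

|f − 445| = 5, so the bass string was at either 440 Hz or 450 Hz.
Higher tension means higher frequency; the adjustment raises the bass string's frequency.
The beat rate rose, so the adjustment moved the bass string further from 445 Hz — it was already above the reference.

450 Hz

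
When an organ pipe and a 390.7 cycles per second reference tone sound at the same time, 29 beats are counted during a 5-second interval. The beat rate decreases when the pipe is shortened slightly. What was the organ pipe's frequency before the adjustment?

384.9 Hz

Beat frequency = 29/5 = 5.8 Hz.
|f − 390.7| = 5.8, so the organ pipe was at either 384.9 Hz or 396.5 Hz.
A shorter pipe has a higher fundamental; the adjustment raises the organ pipe's frequency.
The beat rate fell, so the adjustment moved the organ pipe toward 390.7 Hz — it must have started below the reference.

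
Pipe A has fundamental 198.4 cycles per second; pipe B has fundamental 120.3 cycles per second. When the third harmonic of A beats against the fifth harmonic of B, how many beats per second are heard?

Third harmonic of the first: 3·198.4 = 595.2 Hz.
Fifth harmonic of the second: 5·120.3 = 601.5 Hz.
f_beat = |595.2 − 601.5| = 6.3 Hz.

6.3 Hz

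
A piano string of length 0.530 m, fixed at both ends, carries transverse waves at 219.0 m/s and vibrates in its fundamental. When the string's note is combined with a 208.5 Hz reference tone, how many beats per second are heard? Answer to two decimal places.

For a string fixed at both ends, f_n = n·v/(2L) = 1·219.0/(2·0.530) = 206.6038 Hz.
f_beat = |206.6038 − 208.5| = 1.90 Hz.

1.90 Hz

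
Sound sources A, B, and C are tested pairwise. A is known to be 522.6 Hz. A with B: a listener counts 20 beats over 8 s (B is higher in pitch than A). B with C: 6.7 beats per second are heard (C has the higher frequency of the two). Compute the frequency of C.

A–B: Beat frequency = 20/8 = 2.5 Hz.
B is above A, so f_B = 522.6 + 2.5 = 525.1 Hz.
C is above B, so f_C = 525.1 + 6.7 = 531.8 Hz.

531.8 Hz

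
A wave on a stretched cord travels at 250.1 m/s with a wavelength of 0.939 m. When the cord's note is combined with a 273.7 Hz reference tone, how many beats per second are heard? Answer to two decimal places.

7.35 Hz

Source frequency f = v/λ = 250.1/0.939 = 266.3472 Hz.
f_beat = |266.3472 − 273.7| = 7.35 Hz.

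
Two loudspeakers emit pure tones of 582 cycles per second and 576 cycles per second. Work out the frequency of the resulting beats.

6 Hz

Beats arise from superposition of two nearby frequencies; the beat rate is |f₁ − f₂|.
|582 − 576| = 6 Hz.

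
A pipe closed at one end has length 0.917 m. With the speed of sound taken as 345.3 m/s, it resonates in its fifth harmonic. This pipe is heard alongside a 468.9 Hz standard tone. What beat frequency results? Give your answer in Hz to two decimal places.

1.79 Hz

Closed pipe (odd harmonics): f_n = n·v/(4L) = 5·345.3/(4·0.917) = 470.6925 Hz.
f_beat = |470.6925 − 468.9| = 1.79 Hz.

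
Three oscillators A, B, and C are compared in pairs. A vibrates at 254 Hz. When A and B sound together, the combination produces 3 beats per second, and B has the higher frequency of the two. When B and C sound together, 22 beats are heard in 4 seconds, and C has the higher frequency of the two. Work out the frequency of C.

B is above A, so f_B = 254 + 3 = 257 Hz.
B–C: Beat frequency = 22/4 = 5.5 Hz.
C is above B, so f_C = 257 + 5.5 = 262.5 Hz.

262.5 Hz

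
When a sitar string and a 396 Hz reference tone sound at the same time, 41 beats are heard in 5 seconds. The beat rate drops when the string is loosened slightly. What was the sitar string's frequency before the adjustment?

Beat frequency = 41/5 = 8.2 Hz.
|f − 396| = 8.2, so the sitar string was at either 387.8 Hz or 404.2 Hz.
Reducing tension lowers a string's frequency; the adjustment lowers the sitar string's frequency.
The beat rate fell, so the adjustment moved the sitar string toward 396 Hz — it must have started above the reference.

404.2 Hz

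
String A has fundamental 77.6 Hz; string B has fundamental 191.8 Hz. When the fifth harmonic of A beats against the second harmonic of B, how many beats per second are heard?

Fifth harmonic of the first: 5·77.6 = 388.0 Hz.
Second harmonic of the second: 2·191.8 = 383.6 Hz.
f_beat = |388.0 − 383.6| = 4.4 Hz.

4.4 Hz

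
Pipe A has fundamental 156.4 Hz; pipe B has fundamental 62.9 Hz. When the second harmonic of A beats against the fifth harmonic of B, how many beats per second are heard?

1.7 Hz

Second harmonic of the first: 2·156.4 = 312.8 Hz.
Fifth harmonic of the second: 5·62.9 = 314.5 Hz.
f_beat = |312.8 − 314.5| = 1.7 Hz.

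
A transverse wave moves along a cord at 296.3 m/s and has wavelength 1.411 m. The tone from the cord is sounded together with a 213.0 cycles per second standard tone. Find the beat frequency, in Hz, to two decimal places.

Source frequency f = v/λ = 296.3/1.411 = 209.9929 Hz.
f_beat = |209.9929 − 213.0| = 3.01 Hz.

3.01 Hz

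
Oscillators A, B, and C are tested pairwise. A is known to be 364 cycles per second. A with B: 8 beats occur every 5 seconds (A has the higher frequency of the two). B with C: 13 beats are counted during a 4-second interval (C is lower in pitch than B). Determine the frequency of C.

359.15 Hz

A–B: Beat frequency = 8/5 = 1.6 Hz.
B is below A, so f_B = 364 − 1.6 = 362.4 Hz.
B–C: Beat frequency = 13/4 = 3.25 Hz.
C is below B, so f_C = 362.4 − 3.25 = 359.15 Hz.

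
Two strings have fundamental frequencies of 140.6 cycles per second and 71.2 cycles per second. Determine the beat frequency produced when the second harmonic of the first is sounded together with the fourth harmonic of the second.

Second harmonic of the first: 2·140.6 = 281.2 Hz.
Fourth harmonic of the second: 4·71.2 = 284.8 Hz.
f_beat = |281.2 − 284.8| = 3.6 Hz.

3.6 Hz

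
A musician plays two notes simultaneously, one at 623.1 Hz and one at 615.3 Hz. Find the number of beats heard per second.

The beat frequency equals the magnitude of the frequency difference.
|623.1 − 615.3| = 7.8 Hz.

7.8 Hz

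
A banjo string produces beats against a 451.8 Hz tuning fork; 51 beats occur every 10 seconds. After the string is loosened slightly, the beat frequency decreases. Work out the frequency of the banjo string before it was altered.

Beat frequency = 51/10 = 5.1 Hz.
|f − 451.8| = 5.1, so the banjo string was at either 446.7 Hz or 456.9 Hz.
Reducing tension lowers a string's frequency; the adjustment lowers the banjo string's frequency.
The beat rate fell, so the adjustment moved the banjo string toward 451.8 Hz — it must have started above the reference.

456.9 Hz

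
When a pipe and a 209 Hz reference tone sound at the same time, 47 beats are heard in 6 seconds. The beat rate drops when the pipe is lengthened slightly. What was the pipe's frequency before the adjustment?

Beat frequency = 47/6 = 7.8333 Hz.
|f − 209| = 7.8333, so the pipe was at either 201.1667 Hz or 216.8333 Hz.
A longer pipe has a lower fundamental; the adjustment lowers the pipe's frequency.
The beat rate fell, so the adjustment moved the pipe toward 209 Hz — it must have started above the reference.

216.8333 Hz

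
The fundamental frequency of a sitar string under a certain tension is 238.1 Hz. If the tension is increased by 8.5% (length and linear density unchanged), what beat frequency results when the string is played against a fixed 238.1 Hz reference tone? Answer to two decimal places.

For a string, f ∝ √T, so the new frequency is 238.1·√1.085 = 248.0129 Hz.
f_beat = |248.0129 − 238.1| = 9.91 Hz.

9.91 Hz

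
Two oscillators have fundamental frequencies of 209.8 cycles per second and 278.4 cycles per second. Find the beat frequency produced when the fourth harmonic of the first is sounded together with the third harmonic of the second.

Fourth harmonic of the first: 4·209.8 = 839.2 Hz.
Third harmonic of the second: 3·278.4 = 835.2 Hz.
f_beat = |839.2 − 835.2| = 4.0 Hz.

4.0 Hz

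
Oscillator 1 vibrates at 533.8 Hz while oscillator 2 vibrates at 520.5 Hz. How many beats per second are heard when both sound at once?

13.3 Hz

The beat frequency equals the magnitude of the frequency difference.
|533.8 − 520.5| = 13.3 Hz.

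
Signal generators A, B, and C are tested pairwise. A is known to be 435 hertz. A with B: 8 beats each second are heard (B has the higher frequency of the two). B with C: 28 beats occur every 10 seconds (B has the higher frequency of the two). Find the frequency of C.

B is above A, so f_B = 435 + 8 = 443 Hz.
B–C: Beat frequency = 28/10 = 2.8 Hz.
C is below B, so f_C = 443 − 2.8 = 440.2 Hz.

440.2 Hz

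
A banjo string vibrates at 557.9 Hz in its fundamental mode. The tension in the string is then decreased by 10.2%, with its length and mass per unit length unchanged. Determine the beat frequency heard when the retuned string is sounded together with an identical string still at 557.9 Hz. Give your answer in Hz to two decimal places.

29.22 Hz

For a string, f ∝ √T, so the new frequency is 557.9·√0.898 = 528.6820 Hz.
f_beat = |528.6820 − 557.9| = 29.22 Hz.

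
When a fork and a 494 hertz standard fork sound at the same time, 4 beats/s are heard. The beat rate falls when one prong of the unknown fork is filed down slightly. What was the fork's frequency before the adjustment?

490 Hz

|f − 494| = 4, so the fork was at either 490 Hz or 498 Hz.
Filing a prong removes mass and raises the fork's frequency; the adjustment raises the fork's frequency.
The beat rate fell, so the adjustment moved the fork toward 494 Hz — it must have started below the reference.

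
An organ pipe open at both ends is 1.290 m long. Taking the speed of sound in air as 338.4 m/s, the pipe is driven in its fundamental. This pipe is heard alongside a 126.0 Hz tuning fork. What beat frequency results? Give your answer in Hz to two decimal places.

5.16 Hz

Open pipe: f_n = n·v/(2L) = 1·338.4/(2·1.290) = 131.1628 Hz.
f_beat = |131.1628 − 126.0| = 5.16 Hz.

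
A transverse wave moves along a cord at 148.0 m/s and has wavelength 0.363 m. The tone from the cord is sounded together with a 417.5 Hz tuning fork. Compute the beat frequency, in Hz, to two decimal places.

9.79 Hz

Source frequency f = v/λ = 148.0/0.363 = 407.7135 Hz.
f_beat = |407.7135 − 417.5| = 9.79 Hz.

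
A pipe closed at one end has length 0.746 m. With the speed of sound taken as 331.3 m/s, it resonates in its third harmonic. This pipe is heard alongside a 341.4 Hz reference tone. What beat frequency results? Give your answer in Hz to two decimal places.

Closed pipe (odd harmonics): f_n = n·v/(4L) = 3·331.3/(4·0.746) = 333.0764 Hz.
f_beat = |333.0764 − 341.4| = 8.32 Hz.

8.32 Hz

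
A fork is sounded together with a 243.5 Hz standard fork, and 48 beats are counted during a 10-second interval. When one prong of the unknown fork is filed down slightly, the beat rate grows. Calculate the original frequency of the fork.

248.3 Hz

Beat frequency = 48/10 = 4.8 Hz.
|f − 243.5| = 4.8, so the fork was at either 238.7 Hz or 248.3 Hz.
Filing a prong removes mass and raises the fork's frequency; the adjustment raises the fork's frequency.
The beat rate rose, so the adjustment moved the fork further from 243.5 Hz — it was already above the reference.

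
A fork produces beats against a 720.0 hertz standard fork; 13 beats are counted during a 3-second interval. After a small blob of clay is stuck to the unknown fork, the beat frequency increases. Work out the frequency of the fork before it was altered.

715.6667 Hz

Beat frequency = 13/3 = 4.3333 Hz.
|f − 720.0| = 4.3333, so the fork was at either 715.6667 Hz or 724.3333 Hz.
Adding mass to a fork lowers its frequency; the adjustment lowers the fork's frequency.
The beat rate rose, so the adjustment moved the fork further from 720.0 Hz — it was already below the reference.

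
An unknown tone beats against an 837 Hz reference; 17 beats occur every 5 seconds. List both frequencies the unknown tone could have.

833.6 Hz or 840.4 Hz

Beat frequency = 17/5 = 3.4 Hz.
|f − 837| = 3.4, so f = 837 ± 3.4.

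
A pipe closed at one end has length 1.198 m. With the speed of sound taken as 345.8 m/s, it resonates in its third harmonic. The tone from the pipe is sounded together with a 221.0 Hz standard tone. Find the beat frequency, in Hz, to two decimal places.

4.51 Hz

Closed pipe (odd harmonics): f_n = n·v/(4L) = 3·345.8/(4·1.198) = 216.4858 Hz.
f_beat = |216.4858 − 221.0| = 4.51 Hz.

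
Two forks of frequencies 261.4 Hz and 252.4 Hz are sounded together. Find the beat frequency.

9 Hz

Beats arise from superposition of two nearby frequencies; the beat rate is |f₁ − f₂|.
|261.4 − 252.4| = 9 Hz.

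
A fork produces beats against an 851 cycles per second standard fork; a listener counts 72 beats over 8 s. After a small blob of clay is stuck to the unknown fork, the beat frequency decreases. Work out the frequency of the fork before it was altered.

Beat frequency = 72/8 = 9 Hz.
|f − 851| = 9, so the fork was at either 842 Hz or 860 Hz.
Adding mass to a fork lowers its frequency; the adjustment lowers the fork's frequency.
The beat rate fell, so the adjustment moved the fork toward 851 Hz — it must have started above the reference.

860 Hz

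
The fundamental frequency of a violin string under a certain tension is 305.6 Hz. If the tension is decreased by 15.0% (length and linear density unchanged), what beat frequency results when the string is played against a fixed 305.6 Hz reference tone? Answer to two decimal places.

23.85 Hz

For a string, f ∝ √T, so the new frequency is 305.6·√0.850 = 281.7493 Hz.
f_beat = |281.7493 − 305.6| = 23.85 Hz.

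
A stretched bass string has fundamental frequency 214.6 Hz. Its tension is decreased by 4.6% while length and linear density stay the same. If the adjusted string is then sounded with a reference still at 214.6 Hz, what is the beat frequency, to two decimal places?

For a string, f ∝ √T, so the new frequency is 214.6·√0.954 = 209.6061 Hz.
f_beat = |209.6061 − 214.6| = 4.99 Hz.

4.99 Hz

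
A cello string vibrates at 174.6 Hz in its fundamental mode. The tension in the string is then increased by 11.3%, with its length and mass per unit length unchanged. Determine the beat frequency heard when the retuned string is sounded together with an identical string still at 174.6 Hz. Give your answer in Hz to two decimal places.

For a string, f ∝ √T, so the new frequency is 174.6·√1.113 = 184.2009 Hz.
f_beat = |184.2009 − 174.6| = 9.60 Hz.

9.60 Hz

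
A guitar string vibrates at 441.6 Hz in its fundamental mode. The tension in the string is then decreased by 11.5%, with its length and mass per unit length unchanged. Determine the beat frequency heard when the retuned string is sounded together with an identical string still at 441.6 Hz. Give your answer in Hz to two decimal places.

For a string, f ∝ √T, so the new frequency is 441.6·√0.885 = 415.4327 Hz.
f_beat = |415.4327 − 441.6| = 26.17 Hz.

26.17 Hz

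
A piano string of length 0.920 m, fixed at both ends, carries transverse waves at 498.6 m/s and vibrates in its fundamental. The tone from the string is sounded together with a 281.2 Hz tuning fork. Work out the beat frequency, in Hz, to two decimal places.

10.22 Hz

For a string fixed at both ends, f_n = n·v/(2L) = 1·498.6/(2·0.920) = 270.9783 Hz.
f_beat = |270.9783 − 281.2| = 10.22 Hz.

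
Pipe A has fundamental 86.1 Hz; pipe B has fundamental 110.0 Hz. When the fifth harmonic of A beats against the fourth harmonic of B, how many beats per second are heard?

9.5 Hz

Fifth harmonic of the first: 5·86.1 = 430.5 Hz.
Fourth harmonic of the second: 4·110.0 = 440.0 Hz.
f_beat = |430.5 − 440.0| = 9.5 Hz.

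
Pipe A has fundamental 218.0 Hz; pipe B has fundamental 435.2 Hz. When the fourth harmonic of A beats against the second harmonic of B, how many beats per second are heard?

1.6 Hz

Fourth harmonic of the first: 4·218.0 = 872.0 Hz.
Second harmonic of the second: 2·435.2 = 870.4 Hz.
f_beat = |872.0 − 870.4| = 1.6 Hz.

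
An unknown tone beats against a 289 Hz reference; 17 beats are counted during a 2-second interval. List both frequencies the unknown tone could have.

Beat frequency = 17/2 = 8.5 Hz.
|f − 289| = 8.5, so f = 289 ± 8.5.

280.5 Hz or 297.5 Hz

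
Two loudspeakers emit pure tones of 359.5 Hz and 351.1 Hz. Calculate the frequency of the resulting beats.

8.4 Hz

f_beat = |f₁ − f₂|.
|359.5 − 351.1| = 8.4 Hz.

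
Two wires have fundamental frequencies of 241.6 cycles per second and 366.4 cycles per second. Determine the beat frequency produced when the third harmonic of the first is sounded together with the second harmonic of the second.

8.0 Hz

Third harmonic of the first: 3·241.6 = 724.8 Hz.
Second harmonic of the second: 2·366.4 = 732.8 Hz.
f_beat = |724.8 − 732.8| = 8.0 Hz.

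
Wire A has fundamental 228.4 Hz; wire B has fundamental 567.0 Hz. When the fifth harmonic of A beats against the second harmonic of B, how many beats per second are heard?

Fifth harmonic of the first: 5·228.4 = 1142.0 Hz.
Second harmonic of the second: 2·567.0 = 1134.0 Hz.
f_beat = |1142.0 − 1134.0| = 8.0 Hz.

8.0 Hz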